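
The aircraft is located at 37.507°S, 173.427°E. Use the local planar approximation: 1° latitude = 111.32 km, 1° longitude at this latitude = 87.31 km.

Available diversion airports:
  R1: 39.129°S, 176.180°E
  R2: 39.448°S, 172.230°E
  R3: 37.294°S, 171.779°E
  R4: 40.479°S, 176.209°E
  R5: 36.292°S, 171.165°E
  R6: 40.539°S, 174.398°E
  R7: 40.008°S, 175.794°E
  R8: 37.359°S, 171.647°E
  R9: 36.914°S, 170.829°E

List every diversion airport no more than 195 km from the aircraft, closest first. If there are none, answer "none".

Distances from 37.507°S, 173.427°E:
R1: √((-1.622·111.32)² + (2.753·87.31)²) = √(32602.28917 + 57775.05921) = 300.628 km
R2: √((-1.941·111.32)² + (-1.197·87.31)²) = √(46687.16104 + 10922.35473) = 240.020 km
R3: √((0.213·111.32)² + (-1.648·87.31)²) = √(562.21911 + 20703.43424) = 145.827 km
R4: √((-2.972·111.32)² + (2.782·87.31)²) = √(109457.11712 + 58998.67085) = 410.434 km
R5: √((1.215·111.32)² + (-2.262·87.31)²) = √(18293.59041 + 39004.36192) = 239.370 km
R6: √((-3.032·111.32)² + (0.971·87.31)²) = √(113921.26249 + 7187.31098) = 348.007 km
R7: √((-2.501·111.32)² + (2.367·87.31)²) = √(77512.86310 + 42709.50050) = 346.731 km
R8: √((0.148·111.32)² + (-1.780·87.31)²) = √(271.43749 + 24152.82758) = 156.283 km
R9: √((0.593·111.32)² + (-2.598·87.31)²) = √(4357.68448 + 51452.47495) = 236.242 km
Threshold 195 km: R3 (145.827 km), R8 (156.283 km) are within range.

R3, R8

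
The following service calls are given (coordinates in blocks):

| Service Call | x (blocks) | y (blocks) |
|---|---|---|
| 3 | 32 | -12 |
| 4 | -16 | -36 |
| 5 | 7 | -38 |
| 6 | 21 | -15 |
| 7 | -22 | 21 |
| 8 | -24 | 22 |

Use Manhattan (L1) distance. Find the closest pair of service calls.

7 and 8

Pairwise distances:
3–4: 72 blocks
3–5: 51 blocks
3–6: 14 blocks
3–7: 87 blocks
3–8: 90 blocks
4–5: 25 blocks
4–6: 58 blocks
4–7: 63 blocks
4–8: 66 blocks
5–6: 37 blocks
5–7: 88 blocks
5–8: 91 blocks
6–7: 79 blocks
6–8: 82 blocks
7–8: 3 blocks
Closest pair: 7–8 at 3 blocks.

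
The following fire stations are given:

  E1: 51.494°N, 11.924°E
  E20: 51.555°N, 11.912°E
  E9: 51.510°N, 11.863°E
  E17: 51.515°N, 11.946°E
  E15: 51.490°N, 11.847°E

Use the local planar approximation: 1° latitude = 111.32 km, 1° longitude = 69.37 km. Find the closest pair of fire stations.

Pairwise distances:
E1–E20: √((0.061·111.32)² + (-0.012·69.37)²) = √(46.11116 + 0.69296) = 6.841 km
E1–E9: √((0.016·111.32)² + (-0.061·69.37)²) = √(3.17239 + 17.90618) = 4.591 km
E1–E17: √((0.021·111.32)² + (0.022·69.37)²) = √(5.46493 + 2.32910) = 2.792 km
E1–E15: √((-0.004·111.32)² + (-0.077·69.37)²) = √(0.19827 + 28.53152) = 5.360 km
E20–E9: √((-0.045·111.32)² + (-0.049·69.37)²) = √(25.09409 + 11.55408) = 6.054 km
E20–E17: √((-0.040·111.32)² + (0.034·69.37)²) = √(19.82743 + 5.56290) = 5.039 km
E20–E15: √((-0.065·111.32)² + (-0.065·69.37)²) = √(52.35680 + 20.33153) = 8.526 km
E9–E17: √((0.005·111.32)² + (0.083·69.37)²) = √(0.30980 + 33.15122) = 5.785 km
E9–E15: √((-0.020·111.32)² + (-0.016·69.37)²) = √(4.95686 + 1.23192) = 2.488 km
E17–E15: √((-0.025·111.32)² + (-0.099·69.37)²) = √(7.74509 + 47.16434) = 7.410 km
Closest pair: E9–E15 at 2.488 km.

E9 and E15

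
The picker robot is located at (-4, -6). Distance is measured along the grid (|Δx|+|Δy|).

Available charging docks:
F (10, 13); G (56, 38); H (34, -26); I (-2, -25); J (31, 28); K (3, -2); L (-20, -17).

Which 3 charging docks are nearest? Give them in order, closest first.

Distances from (-4, -6):
F: |14| + |19| = 14 + 19 = 33
G: |60| + |44| = 60 + 44 = 104
H: |38| + |-20| = 38 + 20 = 58
I: |2| + |-19| = 2 + 19 = 21
J: |35| + |34| = 35 + 34 = 69
K: |7| + |4| = 7 + 4 = 11
L: |-16| + |-11| = 16 + 11 = 27
Sorted: K (11) < I (21) < L (27) < F (33) < H (58) < …

K, I, L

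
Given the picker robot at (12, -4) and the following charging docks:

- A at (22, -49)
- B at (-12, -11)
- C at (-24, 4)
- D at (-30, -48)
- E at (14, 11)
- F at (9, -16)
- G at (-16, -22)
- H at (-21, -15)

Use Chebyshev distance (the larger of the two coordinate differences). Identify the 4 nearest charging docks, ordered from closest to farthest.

F, E, B, G

Distances from (12, -4):
A: max(|10|, |-45|) = 45
B: max(|-24|, |-7|) = 24
C: max(|-36|, |8|) = 36
D: max(|-42|, |-44|) = 44
E: max(|2|, |15|) = 15
F: max(|-3|, |-12|) = 12
G: max(|-28|, |-18|) = 28
H: max(|-33|, |-11|) = 33
Sorted: F (12) < E (15) < B (24) < G (28) < H (33) < C (36) < …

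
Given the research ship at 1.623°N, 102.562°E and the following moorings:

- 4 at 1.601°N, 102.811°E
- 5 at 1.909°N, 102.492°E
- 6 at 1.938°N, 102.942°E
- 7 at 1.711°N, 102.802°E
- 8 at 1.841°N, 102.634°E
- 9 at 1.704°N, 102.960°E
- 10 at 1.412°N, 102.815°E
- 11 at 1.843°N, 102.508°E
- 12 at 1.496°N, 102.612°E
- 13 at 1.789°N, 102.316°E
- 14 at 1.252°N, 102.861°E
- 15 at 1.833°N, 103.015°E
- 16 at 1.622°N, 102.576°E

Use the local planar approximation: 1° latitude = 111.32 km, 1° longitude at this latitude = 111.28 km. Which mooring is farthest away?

15

Distances from 1.623°N, 102.562°E:
4: 27.817 km
5: 32.777 km
6: 54.934 km
7: 28.447 km
8: 25.556 km
9: 45.198 km
10: 36.665 km
11: 25.217 km
12: 15.193 km
13: 33.028 km
14: 53.035 km
15: 55.567 km
16: 1.562 km
Maximum: 15 at 55.567 km.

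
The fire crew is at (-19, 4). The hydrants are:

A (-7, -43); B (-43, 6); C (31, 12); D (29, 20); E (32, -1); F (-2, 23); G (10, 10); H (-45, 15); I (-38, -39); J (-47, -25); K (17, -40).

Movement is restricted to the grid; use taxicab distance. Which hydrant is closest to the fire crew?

Distances from (-19, 4):
A: 59
B: 26
C: 58
D: 64
E: 56
F: 36
G: 35
H: 37
I: 62
J: 57
K: 80
Minimum: B at 26.

B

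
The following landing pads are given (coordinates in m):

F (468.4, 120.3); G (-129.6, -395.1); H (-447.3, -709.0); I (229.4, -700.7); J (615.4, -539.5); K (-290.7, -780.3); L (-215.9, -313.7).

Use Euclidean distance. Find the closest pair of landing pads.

Pairwise distances:
F–G: √((-598.0)² + (-515.4)²) = √(357604.000 + 265637.160) = 789.5 m
F–H: √((-915.7)² + (-829.3)²) = √(838506.490 + 687738.490) = 1235.4 m
F–I: √((-239.0)² + (-821.0)²) = √(57121.000 + 674041.000) = 855.1 m
F–J: √((147.0)² + (-659.8)²) = √(21609.000 + 435336.040) = 676.0 m
F–K: √((-759.1)² + (-900.6)²) = √(576232.810 + 811080.360) = 1177.8 m
F–L: √((-684.3)² + (-434.0)²) = √(468266.490 + 188356.000) = 810.3 m
G–H: √((-317.7)² + (-313.9)²) = √(100933.290 + 98533.210) = 446.6 m
G–I: √((359.0)² + (-305.6)²) = √(128881.000 + 93391.360) = 471.5 m
G–J: √((745.0)² + (-144.4)²) = √(555025.000 + 20851.360) = 758.9 m
G–K: √((-161.1)² + (-385.2)²) = √(25953.210 + 148379.040) = 417.5 m
G–L: √((-86.3)² + (81.4)²) = √(7447.690 + 6625.960) = 118.6 m
H–I: √((676.7)² + (8.3)²) = √(457922.890 + 68.890) = 676.8 m
H–J: √((1062.7)² + (169.5)²) = √(1129331.290 + 28730.250) = 1076.1 m
H–K: √((156.6)² + (-71.3)²) = √(24523.560 + 5083.690) = 172.1 m
H–L: √((231.4)² + (395.3)²) = √(53545.960 + 156262.090) = 458.0 m
I–J: √((386.0)² + (161.2)²) = √(148996.000 + 25985.440) = 418.3 m
I–K: √((-520.1)² + (-79.6)²) = √(270504.010 + 6336.160) = 526.2 m
I–L: √((-445.3)² + (387.0)²) = √(198292.090 + 149769.000) = 590.0 m
J–K: √((-906.1)² + (-240.8)²) = √(821017.210 + 57984.640) = 937.6 m
J–L: √((-831.3)² + (225.8)²) = √(691059.690 + 50985.640) = 861.4 m
K–L: √((74.8)² + (466.6)²) = √(5595.040 + 217715.560) = 472.6 m
Closest pair: G–L at 118.6 m.

G and L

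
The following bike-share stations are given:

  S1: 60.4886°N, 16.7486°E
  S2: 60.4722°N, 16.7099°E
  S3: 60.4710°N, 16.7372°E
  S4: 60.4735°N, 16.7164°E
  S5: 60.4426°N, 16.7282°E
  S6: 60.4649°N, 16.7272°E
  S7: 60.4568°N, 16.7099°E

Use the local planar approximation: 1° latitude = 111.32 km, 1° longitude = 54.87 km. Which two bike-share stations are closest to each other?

S2 and S4

Pairwise distances:
S2–S4: 0.3849 km
S3–S6: 0.8730 km
S4–S6: 1.1259 km
S3–S4: 1.1747 km
S2–S6: 1.2496 km
S6–S7: 1.3092 km
S2–S3: 1.5039 km
S2–S7: 1.7143 km
S5–S7: 1.8727 km
S4–S7: 1.8929 km
S1–S3: 2.0567 km
S3–S7: 2.1778 km
S1–S4: 2.4387 km
S5–S6: 2.4830 km
S1–S2: 2.8004 km
S1–S6: 2.8878 km
S3–S5: 3.1998 km
S2–S5: 3.4447 km
S4–S5: 3.5002 km
S1–S7: 4.1280 km
S1–S5: 5.2416 km
Closest pair: S2–S4 at 0.3849 km.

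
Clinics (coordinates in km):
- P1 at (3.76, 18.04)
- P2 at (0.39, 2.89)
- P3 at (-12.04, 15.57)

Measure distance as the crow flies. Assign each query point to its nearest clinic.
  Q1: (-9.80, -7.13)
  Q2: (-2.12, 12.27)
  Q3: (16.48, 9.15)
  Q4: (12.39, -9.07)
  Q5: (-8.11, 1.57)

Q1 at (-9.80, -7.13):
  P1: 28.59 km
  P2: 14.29 km
  P3: 22.81 km
  → nearest: P2 (14.29 km)
Q2 at (-2.12, 12.27):
  P1: 8.24 km
  P2: 9.71 km
  P3: 10.45 km
  → nearest: P1 (8.24 km)
Q3 at (16.48, 9.15):
  P1: 15.52 km
  P2: 17.26 km
  P3: 29.23 km
  → nearest: P1 (15.52 km)
Q4 at (12.39, -9.07):
  P1: 28.45 km
  P2: 16.94 km
  P3: 34.70 km
  → nearest: P2 (16.94 km)
Q5 at (-8.11, 1.57):
  P1: 20.30 km
  P2: 8.60 km
  P3: 14.54 km
  → nearest: P2 (8.60 km)

Q1→P2; Q2→P1; Q3→P1; Q4→P2; Q5→P2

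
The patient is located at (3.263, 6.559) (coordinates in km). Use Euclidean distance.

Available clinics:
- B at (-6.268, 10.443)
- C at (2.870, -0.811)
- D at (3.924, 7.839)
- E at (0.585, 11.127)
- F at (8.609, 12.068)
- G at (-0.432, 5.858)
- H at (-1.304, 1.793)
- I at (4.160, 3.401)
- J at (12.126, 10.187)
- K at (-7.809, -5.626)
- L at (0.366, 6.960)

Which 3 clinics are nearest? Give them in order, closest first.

Distances from (3.263, 6.559):
B: √((-9.531)² + (3.884)²) = √(90.83996 + 15.08546) = 10.292 km
C: √((-0.393)² + (-7.370)²) = √(0.15445 + 54.31690) = 7.380 km
D: √((0.661)² + (1.280)²) = √(0.43692 + 1.63840) = 1.441 km
E: √((-2.678)² + (4.568)²) = √(7.17168 + 20.86662) = 5.295 km
F: √((5.346)² + (5.509)²) = √(28.57972 + 30.34908) = 7.677 km
G: √((-3.695)² + (-0.701)²) = √(13.65302 + 0.49140) = 3.761 km
H: √((-4.567)² + (-4.766)²) = √(20.85749 + 22.71476) = 6.601 km
I: √((0.897)² + (-3.158)²) = √(0.80461 + 9.97296) = 3.283 km
J: √((8.863)² + (3.628)²) = √(78.55277 + 13.16238) = 9.577 km
K: √((-11.072)² + (-12.185)²) = √(122.58918 + 148.47423) = 16.464 km
L: √((-2.897)² + (0.401)²) = √(8.39261 + 0.16080) = 2.925 km
Sorted: D (1.441 km) < L (2.925 km) < I (3.283 km) < G (3.761 km) < E (5.295 km) < …

D, L, I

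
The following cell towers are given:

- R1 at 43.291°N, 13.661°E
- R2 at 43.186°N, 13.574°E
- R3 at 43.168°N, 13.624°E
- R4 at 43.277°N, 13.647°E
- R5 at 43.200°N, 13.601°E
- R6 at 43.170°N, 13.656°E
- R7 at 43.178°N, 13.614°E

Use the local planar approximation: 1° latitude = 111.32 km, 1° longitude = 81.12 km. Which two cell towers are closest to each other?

Pairwise distances:
R1–R2: 13.654 km
R1–R3: 14.017 km
R1–R4: 1.928 km
R1–R5: 11.239 km
R1–R6: 13.476 km
R1–R7: 13.144 km
R2–R3: 4.524 km
R2–R4: 11.734 km
R2–R5: 2.688 km
R2–R6: 6.886 km
R2–R7: 3.365 km
R3–R4: 12.276 km
R3–R5: 4.021 km
R3–R6: 2.605 km
R3–R7: 1.377 km
R4–R5: 9.349 km
R4–R6: 11.934 km
R4–R7: 11.341 km
R5–R6: 5.573 km
R5–R7: 2.666 km
R6–R7: 3.522 km
Closest pair: R3–R7 at 1.377 km.

R3 and R7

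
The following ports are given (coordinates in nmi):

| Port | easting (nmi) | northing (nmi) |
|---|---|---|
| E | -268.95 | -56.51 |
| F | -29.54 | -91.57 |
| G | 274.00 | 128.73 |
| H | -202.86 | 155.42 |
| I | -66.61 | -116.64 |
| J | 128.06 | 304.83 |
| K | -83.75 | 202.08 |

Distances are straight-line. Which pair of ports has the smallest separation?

Pairwise distances:
F–I: 44.75 nmi
H–K: 127.92 nmi
E–I: 211.09 nmi
E–H: 222.00 nmi
G–J: 228.71 nmi
J–K: 235.42 nmi
E–F: 241.96 nmi
F–K: 298.61 nmi
F–H: 301.73 nmi
H–I: 304.27 nmi
E–K: 318.07 nmi
I–K: 319.18 nmi
H–J: 363.09 nmi
G–K: 365.19 nmi
F–G: 375.06 nmi
G–I: 419.79 nmi
F–J: 426.58 nmi
I–J: 464.26 nmi
G–H: 477.61 nmi
E–J: 536.83 nmi
E–G: 573.68 nmi
Closest pair: F–I at 44.75 nmi.

F and I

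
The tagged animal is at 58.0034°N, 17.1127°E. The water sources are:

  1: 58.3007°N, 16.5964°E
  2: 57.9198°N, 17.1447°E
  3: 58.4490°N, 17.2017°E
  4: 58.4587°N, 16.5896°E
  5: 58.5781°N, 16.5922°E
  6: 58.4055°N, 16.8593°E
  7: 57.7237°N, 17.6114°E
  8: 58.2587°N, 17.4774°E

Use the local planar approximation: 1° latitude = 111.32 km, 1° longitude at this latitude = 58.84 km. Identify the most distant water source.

5

Distances from 58.0034°N, 17.1127°E:
1: √((0.2973·111.32)² + (-0.5163·58.84)²) = √(1095.307884 + 922.889231) = 44.9243 km
2: √((-0.0836·111.32)² + (0.0320·58.84)²) = √(86.608188 + 3.545237) = 9.4949 km
3: √((0.4456·111.32)² + (0.0890·58.84)²) = √(2460.575864 + 27.423655) = 49.8799 km
4: √((0.4553·111.32)² + (-0.5231·58.84)²) = √(2568.867451 + 947.359399) = 59.2978 km
5: √((0.5747·111.32)² + (-0.5205·58.84)²) = √(4092.877907 + 937.965351) = 70.9284 km
6: √((0.4021·111.32)² + (-0.2534·58.84)²) = √(2003.616233 + 222.309770) = 47.1797 km
7: √((-0.2797·111.32)² + (0.4987·58.84)²) = √(969.463200 + 861.041462) = 42.7844 km
8: √((0.2553·111.32)² + (0.3647·58.84)²) = √(807.696173 + 460.486449) = 35.6116 km
Maximum: 5 at 70.9284 km.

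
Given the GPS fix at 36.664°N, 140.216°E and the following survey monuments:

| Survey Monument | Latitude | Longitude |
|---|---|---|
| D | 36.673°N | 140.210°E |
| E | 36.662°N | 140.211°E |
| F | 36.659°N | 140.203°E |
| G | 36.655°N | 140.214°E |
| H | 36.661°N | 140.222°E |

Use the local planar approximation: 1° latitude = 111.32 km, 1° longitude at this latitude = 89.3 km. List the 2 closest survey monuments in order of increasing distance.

E, H

Distances from 36.664°N, 140.216°E:
D: 1.136 km
E: 0.499 km
F: 1.287 km
G: 1.018 km
H: 0.631 km
Sorted: E (0.499 km) < H (0.631 km) < G (1.018 km) < D (1.136 km) < …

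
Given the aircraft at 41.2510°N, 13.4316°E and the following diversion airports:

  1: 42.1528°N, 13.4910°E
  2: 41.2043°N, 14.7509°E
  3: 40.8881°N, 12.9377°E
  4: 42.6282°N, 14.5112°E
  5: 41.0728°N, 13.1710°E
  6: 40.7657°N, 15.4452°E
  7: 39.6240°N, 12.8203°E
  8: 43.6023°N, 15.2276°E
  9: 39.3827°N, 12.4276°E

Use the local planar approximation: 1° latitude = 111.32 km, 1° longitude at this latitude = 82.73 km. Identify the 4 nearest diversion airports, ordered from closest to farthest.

Distances from 41.2510°N, 13.4316°E:
1: √((0.9018·111.32)² + (0.0594·82.73)²) = √(10077.826036 + 24.148988) = 100.5086 km
2: √((-0.0467·111.32)² + (1.3193·82.73)²) = √(27.025899 + 11912.781427) = 109.2694 km
3: √((-0.3629·111.32)² + (-0.4939·82.73)²) = √(1632.000666 + 1669.567957) = 57.4593 km
4: √((1.3772·111.32)² + (1.0796·82.73)²) = √(23503.926664 + 7977.224243) = 177.4293 km
5: √((-0.1782·111.32)² + (-0.2606·82.73)²) = √(393.515456 + 464.809367) = 29.2972 km
6: √((-0.4853·111.32)² + (2.0136·82.73)²) = √(2918.548925 + 27750.604871) = 175.1261 km
7: √((-1.6270·111.32)² + (-0.6113·82.73)²) = √(32803.599519 + 2557.613056) = 188.0458 km
8: √((2.3513·111.32)² + (1.7960·82.73)²) = √(68511.343337 + 22076.931662) = 300.9789 km
9: √((-1.8683·111.32)² + (-1.0040·82.73)²) = √(43255.329330 + 6899.116431) = 223.9519 km
Sorted: 5 (29.2972 km) < 3 (57.4593 km) < 1 (100.5086 km) < 2 (109.2694 km) < 6 (175.1261 km) < 4 (177.4293 km) < …

5, 3, 1, 2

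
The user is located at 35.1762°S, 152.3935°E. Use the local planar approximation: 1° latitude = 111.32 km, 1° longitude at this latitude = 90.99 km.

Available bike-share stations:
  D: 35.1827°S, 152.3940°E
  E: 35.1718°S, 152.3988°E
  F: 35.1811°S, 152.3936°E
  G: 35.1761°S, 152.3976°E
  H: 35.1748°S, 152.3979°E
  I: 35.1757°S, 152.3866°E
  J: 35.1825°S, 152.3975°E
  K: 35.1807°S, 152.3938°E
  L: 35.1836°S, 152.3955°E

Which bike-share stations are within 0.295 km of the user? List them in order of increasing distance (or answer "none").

Distances from 35.1762°S, 152.3935°E:
D: √((-0.0065·111.32)² + (0.0005·90.99)²) = √(0.523568 + 0.002070) = 0.7250 km
E: √((0.0044·111.32)² + (0.0053·90.99)²) = √(0.239912 + 0.232562) = 0.6874 km
F: √((-0.0049·111.32)² + (0.0001·90.99)²) = √(0.297535 + 0.000083) = 0.5455 km
G: √((0.0001·111.32)² + (0.0041·90.99)²) = √(0.000124 + 0.139173) = 0.3732 km
H: √((0.0014·111.32)² + (0.0044·90.99)²) = √(0.024289 + 0.160285) = 0.4296 km
I: √((0.0005·111.32)² + (-0.0069·90.99)²) = √(0.003098 + 0.394172) = 0.6303 km
J: √((-0.0063·111.32)² + (0.0040·90.99)²) = √(0.491844 + 0.132467) = 0.7901 km
K: √((-0.0045·111.32)² + (0.0003·90.99)²) = √(0.250941 + 0.000745) = 0.5017 km
L: √((-0.0074·111.32)² + (0.0020·90.99)²) = √(0.678594 + 0.033117) = 0.8436 km
Threshold 0.295 km: none within range.

none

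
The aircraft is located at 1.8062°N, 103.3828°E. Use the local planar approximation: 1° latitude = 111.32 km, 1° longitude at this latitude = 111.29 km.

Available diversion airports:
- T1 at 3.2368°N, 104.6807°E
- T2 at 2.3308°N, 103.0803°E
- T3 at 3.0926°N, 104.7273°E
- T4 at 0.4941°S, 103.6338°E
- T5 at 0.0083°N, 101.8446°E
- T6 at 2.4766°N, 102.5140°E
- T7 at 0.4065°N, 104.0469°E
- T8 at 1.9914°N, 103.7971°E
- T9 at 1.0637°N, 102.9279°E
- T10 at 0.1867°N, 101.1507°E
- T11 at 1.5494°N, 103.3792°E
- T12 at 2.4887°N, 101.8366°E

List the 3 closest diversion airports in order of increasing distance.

T11, T8, T2

Distances from 1.8062°N, 103.3828°E:
T1: √((1.4306·111.32)² + (1.2979·111.29)²) = √(25361.961371 + 20863.864315) = 215.0019 km
T2: √((0.5246·111.32)² + (-0.3025·111.29)²) = √(3410.381532 + 1133.347374) = 67.4072 km
T3: √((1.2864·111.32)² + (1.3445·111.29)²) = √(20506.826551 + 22388.958841) = 207.1130 km
T4: √((-2.3003·111.32)² + (0.2510·111.29)²) = √(65571.535568 + 780.296624) = 257.5885 km
T5: √((-1.7979·111.32)² + (-1.5382·111.29)²) = √(40056.911429 + 29304.741775) = 263.3660 km
T6: √((0.6704·111.32)² + (-0.8688·111.29)²) = √(5569.476894 + 9348.714763) = 122.1400 km
T7: √((-1.3997·111.32)² + (0.6641·111.29)²) = √(24278.190820 + 5462.346493) = 172.4544 km
T8: √((0.1852·111.32)² + (0.4143·111.29)²) = √(425.038588 + 2125.896669) = 50.5068 km
T9: √((-0.7425·111.32)² + (-0.4549·111.29)²) = √(6831.865556 + 2562.973752) = 96.9270 km
T10: √((-1.6195·111.32)² + (-2.2321·111.29)²) = √(32501.866342 + 61707.731300) = 306.9358 km
T11: √((-0.2568·111.32)² + (-0.0036·111.29)²) = √(817.215197 + 0.160516) = 28.5898 km
T12: √((0.6825·111.32)² + (-1.5462·111.29)²) = √(5772.337381 + 29610.355579) = 188.1029 km
Sorted: T11 (28.5898 km) < T8 (50.5068 km) < T2 (67.4072 km) < T9 (96.9270 km) < T6 (122.1400 km) < …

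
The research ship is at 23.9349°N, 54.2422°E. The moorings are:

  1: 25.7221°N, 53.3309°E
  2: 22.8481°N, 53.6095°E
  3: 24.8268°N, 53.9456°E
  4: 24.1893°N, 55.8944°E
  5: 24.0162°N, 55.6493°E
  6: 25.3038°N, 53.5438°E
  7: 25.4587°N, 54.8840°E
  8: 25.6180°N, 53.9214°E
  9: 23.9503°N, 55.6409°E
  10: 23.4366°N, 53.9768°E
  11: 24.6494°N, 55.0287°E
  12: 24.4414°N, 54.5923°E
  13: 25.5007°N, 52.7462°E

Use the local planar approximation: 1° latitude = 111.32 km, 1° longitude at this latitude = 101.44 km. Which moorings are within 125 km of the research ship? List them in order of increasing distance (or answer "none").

Distances from 23.9349°N, 54.2422°E:
1: √((1.7872·111.32)² + (-0.9113·101.44)²) = √(39581.541783 + 8545.573653) = 219.3789 km
2: √((-1.0868·111.32)² + (-0.6327·101.44)²) = √(14636.783696 + 4119.212057) = 136.9525 km
3: √((0.8919·111.32)² + (-0.2966·101.44)²) = √(9857.770956 + 905.233827) = 103.7449 km
4: √((0.2544·111.32)² + (1.6522·101.44)²) = √(802.011525 + 28089.481114) = 169.9750 km
5: √((0.0813·111.32)² + (1.4071·101.44)²) = √(81.908220 + 20373.629642) = 143.0229 km
6: √((1.3689·111.32)² + (-0.6984·101.44)²) = √(23221.477148 + 5019.112642) = 168.0494 km
7: √((1.5238·111.32)² + (0.6418·101.44)²) = √(28774.138773 + 4238.555816) = 181.6940 km
8: √((1.6831·111.32)² + (-0.3208·101.44)²) = √(35104.778353 + 1058.978640) = 190.1677 km
9: √((0.0154·111.32)² + (1.3987·101.44)²) = √(2.938920 + 20131.105778) = 141.8945 km
10: √((-0.4983·111.32)² + (-0.2654·101.44)²) = √(3077.004771 + 724.803561) = 61.6588 km
11: √((0.7145·111.32)² + (0.7865·101.44)²) = √(6326.315715 + 6365.256880) = 112.6569 km
12: √((0.5065·111.32)² + (0.3501·101.44)²) = √(3179.108094 + 1261.254424) = 66.6360 km
13: √((1.5658·111.32)² + (-1.4960·101.44)²) = √(30382.182825 + 23029.349358) = 231.1094 km
Threshold 125 km: 10 (61.6588 km), 12 (66.6360 km), 3 (103.7449 km), 11 (112.6569 km) are within range.

10, 12, 3, 11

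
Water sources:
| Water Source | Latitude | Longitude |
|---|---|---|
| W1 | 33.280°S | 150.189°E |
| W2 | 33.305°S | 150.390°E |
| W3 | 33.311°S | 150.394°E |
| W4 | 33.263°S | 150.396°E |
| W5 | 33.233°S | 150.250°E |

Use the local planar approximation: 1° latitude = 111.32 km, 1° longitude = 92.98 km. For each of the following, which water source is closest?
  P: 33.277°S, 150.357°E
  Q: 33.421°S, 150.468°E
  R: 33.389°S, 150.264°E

P at 33.277°S, 150.357°E:
  W1: 15.624 km
  W2: 4.374 km
  W3: 5.115 km
  W4: 3.947 km
  W5: 11.089 km
  → nearest: W4 (3.947 km)
Q at 33.421°S, 150.468°E:
  W1: 30.320 km
  W2: 14.810 km
  W3: 14.046 km
  W4: 18.820 km
  W5: 29.135 km
  → nearest: W3 (14.046 km)
R at 33.389°S, 150.264°E:
  W1: 13.995 km
  W2: 14.990 km
  W3: 14.883 km
  W4: 18.638 km
  W5: 17.415 km
  → nearest: W1 (13.995 km)

P→W4; Q→W3; R→W1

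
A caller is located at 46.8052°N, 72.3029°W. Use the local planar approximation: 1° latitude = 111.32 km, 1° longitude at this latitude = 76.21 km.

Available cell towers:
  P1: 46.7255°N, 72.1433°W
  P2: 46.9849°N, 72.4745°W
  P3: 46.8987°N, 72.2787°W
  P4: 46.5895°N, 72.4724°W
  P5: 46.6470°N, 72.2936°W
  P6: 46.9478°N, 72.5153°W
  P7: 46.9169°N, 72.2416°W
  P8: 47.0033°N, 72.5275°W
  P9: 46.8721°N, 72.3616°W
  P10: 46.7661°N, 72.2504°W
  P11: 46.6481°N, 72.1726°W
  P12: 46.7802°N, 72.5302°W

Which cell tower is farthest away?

P8

Distances from 46.8052°N, 72.3029°W:
P1: √((-0.0797·111.32)² + (0.1596·76.21)²) = √(78.716004 + 147.941391) = 15.0551 km
P2: √((0.1797·111.32)² + (-0.1716·76.21)²) = √(400.168178 + 171.024563) = 23.8996 km
P3: √((0.0935·111.32)² + (0.0242·76.21)²) = √(108.335207 + 3.401376) = 10.5706 km
P4: √((-0.2157·111.32)² + (-0.1695·76.21)²) = √(576.562889 + 166.864261) = 27.2659 km
P5: √((-0.1582·111.32)² + (0.0093·76.21)²) = √(310.141122 + 0.502331) = 17.6251 km
P6: √((0.1426·111.32)² + (-0.2124·76.21)²) = √(251.991242 + 262.019098) = 22.6718 km
P7: √((0.1117·111.32)² + (0.0613·76.21)²) = √(154.615398 + 21.824529) = 13.2831 km
P8: √((0.1981·111.32)² + (-0.2246·76.21)²) = √(486.312403 + 292.983678) = 27.9159 km
P9: √((0.0669·111.32)² + (-0.0587·76.21)²) = √(55.462396 + 20.012444) = 8.6876 km
P10: √((-0.0391·111.32)² + (0.0525·76.21)²) = √(18.945231 + 16.008201) = 5.9121 km
P11: √((-0.1571·111.32)² + (0.1303·76.21)²) = √(305.843155 + 98.608137) = 20.1110 km
P12: √((-0.0250·111.32)² + (-0.2273·76.21)²) = √(7.745089 + 300.070150) = 17.5447 km
Maximum: P8 at 27.9159 km.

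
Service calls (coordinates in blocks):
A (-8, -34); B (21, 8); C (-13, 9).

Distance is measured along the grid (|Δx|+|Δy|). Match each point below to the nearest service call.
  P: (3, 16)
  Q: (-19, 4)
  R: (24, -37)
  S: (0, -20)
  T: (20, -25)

P at (3, 16):
  A: |-11| + |-50| = 11 + 50 = 61 blocks
  B: |18| + |-8| = 18 + 8 = 26 blocks
  C: |-16| + |-7| = 16 + 7 = 23 blocks
  → nearest: C (23 blocks)
Q at (-19, 4):
  A: |11| + |-38| = 11 + 38 = 49 blocks
  B: |40| + |4| = 40 + 4 = 44 blocks
  C: |6| + |5| = 6 + 5 = 11 blocks
  → nearest: C (11 blocks)
R at (24, -37):
  A: |-32| + |3| = 32 + 3 = 35 blocks
  B: |-3| + |45| = 3 + 45 = 48 blocks
  C: |-37| + |46| = 37 + 46 = 83 blocks
  → nearest: A (35 blocks)
S at (0, -20):
  A: |-8| + |-14| = 8 + 14 = 22 blocks
  B: |21| + |28| = 21 + 28 = 49 blocks
  C: |-13| + |29| = 13 + 29 = 42 blocks
  → nearest: A (22 blocks)
T at (20, -25):
  A: |-28| + |-9| = 28 + 9 = 37 blocks
  B: |1| + |33| = 1 + 33 = 34 blocks
  C: |-33| + |34| = 33 + 34 = 67 blocks
  → nearest: B (34 blocks)

P→C; Q→C; R→A; S→A; T→B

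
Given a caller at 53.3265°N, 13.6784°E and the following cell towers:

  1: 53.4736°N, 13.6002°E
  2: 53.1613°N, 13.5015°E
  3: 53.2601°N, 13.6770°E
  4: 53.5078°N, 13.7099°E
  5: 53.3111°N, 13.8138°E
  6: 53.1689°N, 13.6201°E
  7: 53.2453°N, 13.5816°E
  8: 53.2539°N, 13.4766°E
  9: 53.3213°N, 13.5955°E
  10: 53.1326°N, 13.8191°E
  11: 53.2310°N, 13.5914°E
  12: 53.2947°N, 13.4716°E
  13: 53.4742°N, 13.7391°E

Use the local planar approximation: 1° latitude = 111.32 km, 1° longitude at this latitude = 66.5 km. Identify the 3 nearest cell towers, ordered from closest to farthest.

9, 3, 5

Distances from 53.3265°N, 13.6784°E:
1: √((0.1471·111.32)² + (-0.0782·66.5)²) = √(268.146258 + 27.043120) = 17.1811 km
2: √((-0.1652·111.32)² + (-0.1769·66.5)²) = √(338.194454 + 138.388167) = 21.8308 km
3: √((-0.0664·111.32)² + (-0.0014·66.5)²) = √(54.636460 + 0.008668) = 7.3922 km
4: √((0.1813·111.32)² + (0.0315·66.5)²) = √(407.325879 + 4.387978) = 20.2907 km
5: √((-0.0154·111.32)² + (0.1354·66.5)²) = √(2.938920 + 81.073817) = 9.1658 km
6: √((-0.1576·111.32)² + (-0.0583·66.5)²) = √(307.793059 + 15.030741) = 17.9673 km
7: √((-0.0812·111.32)² + (-0.0968·66.5)²) = √(81.706847 + 41.437544) = 11.0970 km
8: √((-0.0726·111.32)² + (-0.2018·66.5)²) = √(65.316008 + 180.088348) = 15.6654 km
9: √((-0.0052·111.32)² + (-0.0829·66.5)²) = √(0.335084 + 30.391515) = 5.5432 km
10: √((-0.1939·111.32)² + (0.1407·66.5)²) = √(465.909980 + 87.545028) = 23.5256 km
11: √((-0.0955·111.32)² + (-0.0870·66.5)²) = √(113.019437 + 33.472010) = 12.1034 km
12: √((-0.0318·111.32)² + (-0.2068·66.5)²) = √(12.531430 + 189.123005) = 14.2005 km
13: √((0.1477·111.32)² + (0.0607·66.5)²) = √(270.338180 + 16.293736) = 16.9302 km
Sorted: 9 (5.5432 km) < 3 (7.3922 km) < 5 (9.1658 km) < 7 (11.0970 km) < 11 (12.1034 km) < …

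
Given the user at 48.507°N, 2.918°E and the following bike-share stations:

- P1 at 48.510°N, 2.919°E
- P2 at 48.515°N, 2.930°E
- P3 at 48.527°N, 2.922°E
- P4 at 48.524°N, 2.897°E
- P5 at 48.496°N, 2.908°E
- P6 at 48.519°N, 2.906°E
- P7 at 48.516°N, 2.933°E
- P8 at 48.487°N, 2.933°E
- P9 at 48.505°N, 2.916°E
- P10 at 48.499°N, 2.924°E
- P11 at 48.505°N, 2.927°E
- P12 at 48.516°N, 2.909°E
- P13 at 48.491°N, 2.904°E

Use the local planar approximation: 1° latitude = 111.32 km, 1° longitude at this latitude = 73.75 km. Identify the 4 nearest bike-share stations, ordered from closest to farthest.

P9, P1, P11, P10

Distances from 48.507°N, 2.918°E:
P1: √((0.003·111.32)² + (0.001·73.75)²) = √(0.11153 + 0.00544) = 0.342 km
P2: √((0.008·111.32)² + (0.012·73.75)²) = √(0.79310 + 0.78323) = 1.256 km
P3: √((0.020·111.32)² + (0.004·73.75)²) = √(4.95686 + 0.08703) = 2.246 km
P4: √((0.017·111.32)² + (-0.021·73.75)²) = √(3.58133 + 2.39863) = 2.445 km
P5: √((-0.011·111.32)² + (-0.010·73.75)²) = √(1.49945 + 0.54391) = 1.429 km
P6: √((0.012·111.32)² + (-0.012·73.75)²) = √(1.78447 + 0.78323) = 1.602 km
P7: √((0.009·111.32)² + (0.015·73.75)²) = √(1.00376 + 1.22379) = 1.492 km
P8: √((-0.020·111.32)² + (0.015·73.75)²) = √(4.95686 + 1.22379) = 2.486 km
P9: √((-0.002·111.32)² + (-0.002·73.75)²) = √(0.04957 + 0.02176) = 0.267 km
P10: √((-0.008·111.32)² + (0.006·73.75)²) = √(0.79310 + 0.19581) = 0.994 km
P11: √((-0.002·111.32)² + (0.009·73.75)²) = √(0.04957 + 0.44056) = 0.700 km
P12: √((0.009·111.32)² + (-0.009·73.75)²) = √(1.00376 + 0.44056) = 1.202 km
P13: √((-0.016·111.32)² + (-0.014·73.75)²) = √(3.17239 + 1.06606) = 2.059 km
Sorted: P9 (0.267 km) < P1 (0.342 km) < P11 (0.700 km) < P10 (0.994 km) < P12 (1.202 km) < P2 (1.256 km) < …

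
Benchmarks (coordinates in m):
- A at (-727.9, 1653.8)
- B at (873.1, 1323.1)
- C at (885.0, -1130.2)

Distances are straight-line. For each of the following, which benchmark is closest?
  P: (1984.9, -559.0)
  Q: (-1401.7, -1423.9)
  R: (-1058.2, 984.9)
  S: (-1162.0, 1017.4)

P→C; Q→C; R→A; S→A

P at (1984.9, -559.0):
  A: √((-2712.8)² + (2212.8)²) = √(7359283.840 + 4896483.840) = 3500.8 m
  B: √((-1111.8)² + (1882.1)²) = √(1236099.240 + 3542300.410) = 2186.0 m
  C: √((-1099.9)² + (-571.2)²) = √(1209780.010 + 326269.440) = 1239.4 m
  → nearest: C (1239.4 m)
Q at (-1401.7, -1423.9):
  A: √((673.8)² + (3077.7)²) = √(454006.440 + 9472237.290) = 3150.6 m
  B: √((2274.8)² + (2747.0)²) = √(5174715.040 + 7546009.000) = 3566.6 m
  C: √((2286.7)² + (293.7)²) = √(5228996.890 + 86259.690) = 2305.5 m
  → nearest: C (2305.5 m)
R at (-1058.2, 984.9):
  A: √((330.3)² + (668.9)²) = √(109098.090 + 447427.210) = 746.0 m
  B: √((1931.3)² + (338.2)²) = √(3729919.690 + 114379.240) = 1960.7 m
  C: √((1943.2)² + (-2115.1)²) = √(3776026.240 + 4473648.010) = 2872.2 m
  → nearest: A (746.0 m)
S at (-1162.0, 1017.4):
  A: √((434.1)² + (636.4)²) = √(188442.810 + 405004.960) = 770.4 m
  B: √((2035.1)² + (305.7)²) = √(4141632.010 + 93452.490) = 2057.9 m
  C: √((2047.0)² + (-2147.6)²) = √(4190209.000 + 4612185.760) = 2966.9 m
  → nearest: A (770.4 m)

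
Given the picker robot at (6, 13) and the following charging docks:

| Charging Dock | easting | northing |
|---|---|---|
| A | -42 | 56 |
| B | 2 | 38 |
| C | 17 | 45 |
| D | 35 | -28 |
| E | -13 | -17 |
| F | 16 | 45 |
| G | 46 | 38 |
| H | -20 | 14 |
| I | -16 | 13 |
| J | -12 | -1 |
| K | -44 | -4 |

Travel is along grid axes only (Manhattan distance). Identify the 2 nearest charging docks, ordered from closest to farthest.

Distances from (6, 13):
A: 91
B: 29
C: 43
D: 70
E: 49
F: 42
G: 65
H: 27
I: 22
J: 32
K: 67
Sorted: I (22) < H (27) < B (29) < J (32) < …

I, H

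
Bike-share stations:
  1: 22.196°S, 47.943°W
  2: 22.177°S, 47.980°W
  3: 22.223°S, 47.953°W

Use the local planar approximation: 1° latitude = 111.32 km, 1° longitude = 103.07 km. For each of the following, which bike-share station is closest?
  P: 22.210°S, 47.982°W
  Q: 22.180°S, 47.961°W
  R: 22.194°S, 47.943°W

P→3; Q→2; R→1

P at 22.210°S, 47.982°W:
  1: √((0.014·111.32)² + (0.039·103.07)²) = √(2.42886 + 16.15823) = 4.311 km
  2: √((0.033·111.32)² + (0.002·103.07)²) = √(13.49504 + 0.04249) = 3.679 km
  3: √((-0.013·111.32)² + (0.029·103.07)²) = √(2.09427 + 8.93430) = 3.321 km
  → nearest: 3 (3.321 km)
Q at 22.180°S, 47.961°W:
  1: √((-0.016·111.32)² + (0.018·103.07)²) = √(3.17239 + 3.44199) = 2.572 km
  2: √((0.003·111.32)² + (-0.019·103.07)²) = √(0.11153 + 3.83506) = 1.987 km
  3: √((-0.043·111.32)² + (0.008·103.07)²) = √(22.91307 + 0.67990) = 4.857 km
  → nearest: 2 (1.987 km)
R at 22.194°S, 47.943°W:
  1: √((-0.002·111.32)² + (0.000·103.07)²) = √(0.04957 + 0.00000) = 0.223 km
  2: √((0.017·111.32)² + (-0.037·103.07)²) = √(3.58133 + 14.54347) = 4.257 km
  3: √((-0.029·111.32)² + (-0.010·103.07)²) = √(10.42179 + 1.06234) = 3.389 km
  → nearest: 1 (0.223 km)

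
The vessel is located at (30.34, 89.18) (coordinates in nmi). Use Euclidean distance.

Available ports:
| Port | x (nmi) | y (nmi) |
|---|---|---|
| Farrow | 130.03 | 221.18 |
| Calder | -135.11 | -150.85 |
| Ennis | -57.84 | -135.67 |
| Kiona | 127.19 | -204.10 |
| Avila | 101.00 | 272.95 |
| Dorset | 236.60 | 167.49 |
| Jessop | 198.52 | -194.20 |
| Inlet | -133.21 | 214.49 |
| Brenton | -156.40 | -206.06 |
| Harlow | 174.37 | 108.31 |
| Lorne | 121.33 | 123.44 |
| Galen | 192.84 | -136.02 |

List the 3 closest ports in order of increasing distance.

Distances from (30.34, 89.18):
Farrow: 165.41 nmi
Calder: 291.53 nmi
Ennis: 241.52 nmi
Kiona: 308.86 nmi
Avila: 196.89 nmi
Dorset: 220.63 nmi
Jessop: 329.53 nmi
Inlet: 206.04 nmi
Brenton: 349.34 nmi
Harlow: 145.29 nmi
Lorne: 97.23 nmi
Galen: 277.71 nmi
Sorted: Lorne (97.23 nmi) < Harlow (145.29 nmi) < Farrow (165.41 nmi) < Avila (196.89 nmi) < Inlet (206.04 nmi) < …

Lorne, Harlow, Farrow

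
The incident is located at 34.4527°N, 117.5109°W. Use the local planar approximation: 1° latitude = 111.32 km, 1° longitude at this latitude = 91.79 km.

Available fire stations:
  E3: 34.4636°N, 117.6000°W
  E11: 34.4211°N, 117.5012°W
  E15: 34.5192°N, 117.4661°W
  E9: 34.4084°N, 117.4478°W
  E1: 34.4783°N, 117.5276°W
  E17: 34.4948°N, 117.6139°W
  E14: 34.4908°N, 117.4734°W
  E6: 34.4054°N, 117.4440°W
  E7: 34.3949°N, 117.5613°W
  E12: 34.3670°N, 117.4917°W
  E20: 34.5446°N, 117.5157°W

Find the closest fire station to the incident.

E1

Distances from 34.4527°N, 117.5109°W:
E3: 8.2680 km
E11: 3.6286 km
E15: 8.4683 km
E9: 7.6070 km
E1: 3.2359 km
E17: 10.5522 km
E14: 5.4623 km
E6: 8.0891 km
E7: 7.9248 km
E12: 9.7015 km
E20: 10.2398 km
Minimum: E1 at 3.2359 km.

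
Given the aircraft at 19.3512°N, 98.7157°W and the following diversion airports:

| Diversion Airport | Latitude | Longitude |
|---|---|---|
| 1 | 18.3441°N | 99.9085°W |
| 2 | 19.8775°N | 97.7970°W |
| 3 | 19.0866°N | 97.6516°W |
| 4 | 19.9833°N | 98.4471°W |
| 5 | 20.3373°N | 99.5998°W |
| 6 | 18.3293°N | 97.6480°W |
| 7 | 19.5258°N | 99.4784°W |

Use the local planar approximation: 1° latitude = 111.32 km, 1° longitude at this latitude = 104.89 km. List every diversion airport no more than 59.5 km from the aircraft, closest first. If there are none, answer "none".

Distances from 19.3512°N, 98.7157°W:
1: 167.9939 km
2: 112.7752 km
3: 115.4347 km
4: 75.7960 km
5: 143.6993 km
6: 159.6335 km
7: 82.3269 km
Threshold 59.5 km: none within range.

none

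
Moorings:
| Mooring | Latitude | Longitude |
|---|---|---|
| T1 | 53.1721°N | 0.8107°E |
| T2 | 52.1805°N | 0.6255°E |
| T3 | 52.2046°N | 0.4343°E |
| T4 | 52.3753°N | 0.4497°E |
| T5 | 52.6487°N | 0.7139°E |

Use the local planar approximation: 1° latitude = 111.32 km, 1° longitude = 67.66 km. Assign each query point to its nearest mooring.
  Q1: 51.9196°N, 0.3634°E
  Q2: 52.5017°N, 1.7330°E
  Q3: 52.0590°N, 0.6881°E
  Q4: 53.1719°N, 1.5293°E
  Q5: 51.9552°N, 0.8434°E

Q1→T3; Q2→T5; Q3→T2; Q4→T1; Q5→T2

Q1 at 51.9196°N, 0.3634°E:
  T1: 142.6751 km
  T2: 34.0294 km
  T3: 32.0868 km
  T4: 51.0635 km
  T5: 84.5570 km
  → nearest: T3 (32.0868 km)
Q2 at 52.5017°N, 1.7330°E:
  T1: 97.2810 km
  T2: 83.0272 km
  T3: 93.8881 km
  T4: 87.9608 km
  T5: 70.8675 km
  → nearest: T5 (70.8675 km)
Q3 at 52.0590°N, 0.6881°E:
  T1: 124.1876 km
  T2: 14.1731 km
  T3: 23.6133 km
  T4: 38.7293 km
  T5: 65.6686 km
  → nearest: T2 (14.1731 km)
Q4 at 53.1719°N, 1.5293°E:
  T1: 48.6205 km
  T2: 126.1720 km
  T3: 130.7055 km
  T4: 114.8886 km
  T5: 80.2242 km
  → nearest: T1 (48.6205 km)
Q5 at 51.9552°N, 0.8434°E:
  T1: 135.4834 km
  T2: 29.0927 km
  T3: 39.2041 km
  T4: 53.8199 km
  T5: 77.6961 km
  → nearest: T2 (29.0927 km)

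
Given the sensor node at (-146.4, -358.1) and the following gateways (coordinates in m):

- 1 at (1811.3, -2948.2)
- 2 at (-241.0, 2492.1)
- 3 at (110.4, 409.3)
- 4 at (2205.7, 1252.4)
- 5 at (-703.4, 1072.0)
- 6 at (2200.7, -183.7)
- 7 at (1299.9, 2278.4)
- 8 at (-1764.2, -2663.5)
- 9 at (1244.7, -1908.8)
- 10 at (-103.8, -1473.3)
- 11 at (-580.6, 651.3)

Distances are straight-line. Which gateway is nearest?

Distances from (-146.4, -358.1):
1: √((1957.7)² + (-2590.1)²) = √(3832589.290 + 6708618.010) = 3246.7 m
2: √((-94.6)² + (2850.2)²) = √(8949.160 + 8123640.040) = 2851.8 m
3: √((256.8)² + (767.4)²) = √(65946.240 + 588902.760) = 809.2 m
4: √((2352.1)² + (1610.5)²) = √(5532374.410 + 2593710.250) = 2850.6 m
5: √((-557.0)² + (1430.1)²) = √(310249.000 + 2045186.010) = 1534.7 m
6: √((2347.1)² + (174.4)²) = √(5508878.410 + 30415.360) = 2353.6 m
7: √((1446.3)² + (2636.5)²) = √(2091783.690 + 6951132.250) = 3007.1 m
8: √((-1617.8)² + (-2305.4)²) = √(2617276.840 + 5314869.160) = 2816.4 m
9: √((1391.1)² + (-1550.7)²) = √(1935159.210 + 2404670.490) = 2083.2 m
10: √((42.6)² + (-1115.2)²) = √(1814.760 + 1243671.040) = 1116.0 m
11: √((-434.2)² + (1009.4)²) = √(188529.640 + 1018888.360) = 1098.8 m
Minimum: 3 at 809.2 m.

3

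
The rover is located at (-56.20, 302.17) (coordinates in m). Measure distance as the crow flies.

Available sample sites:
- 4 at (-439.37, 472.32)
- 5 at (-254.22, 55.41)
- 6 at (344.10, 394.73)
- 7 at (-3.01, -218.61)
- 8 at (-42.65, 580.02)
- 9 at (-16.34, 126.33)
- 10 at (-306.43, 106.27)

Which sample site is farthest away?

Distances from (-56.20, 302.17):
4: √((-383.17)² + (170.15)²) = √(146819.2489 + 28951.0225) = 419.25 m
5: √((-198.02)² + (-246.76)²) = √(39211.9204 + 60890.4976) = 316.39 m
6: √((400.30)² + (92.56)²) = √(160240.0900 + 8567.3536) = 410.86 m
7: √((53.19)² + (-520.78)²) = √(2829.1761 + 271211.8084) = 523.49 m
8: √((13.55)² + (277.85)²) = √(183.6025 + 77200.6225) = 278.18 m
9: √((39.86)² + (-175.84)²) = √(1588.8196 + 30919.7056) = 180.30 m
10: √((-250.23)² + (-195.90)²) = √(62615.0529 + 38376.8100) = 317.79 m
Maximum: 7 at 523.49 m.

7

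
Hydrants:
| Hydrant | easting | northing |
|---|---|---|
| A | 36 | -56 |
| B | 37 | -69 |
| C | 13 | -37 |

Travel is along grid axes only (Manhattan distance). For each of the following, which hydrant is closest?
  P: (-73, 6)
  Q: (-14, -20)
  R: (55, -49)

P at (-73, 6):
  A: 171
  B: 185
  C: 129
  → nearest: C (129)
Q at (-14, -20):
  A: 86
  B: 100
  C: 44
  → nearest: C (44)
R at (55, -49):
  A: 26
  B: 38
  C: 54
  → nearest: A (26)

P→C; Q→C; R→A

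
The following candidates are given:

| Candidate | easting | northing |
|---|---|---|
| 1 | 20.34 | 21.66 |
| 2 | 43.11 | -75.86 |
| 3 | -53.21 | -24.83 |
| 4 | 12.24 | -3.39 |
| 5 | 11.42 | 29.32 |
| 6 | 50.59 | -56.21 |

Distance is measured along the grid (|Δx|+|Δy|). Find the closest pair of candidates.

1 and 5

Pairwise distances:
1–2: |22.77| + |-97.52| = 22.77 + 97.52 = 120.29
1–3: |-73.55| + |-46.49| = 73.55 + 46.49 = 120.04
1–4: |-8.10| + |-25.05| = 8.10 + 25.05 = 33.15
1–5: |-8.92| + |7.66| = 8.92 + 7.66 = 16.58
1–6: |30.25| + |-77.87| = 30.25 + 77.87 = 108.12
2–3: |-96.32| + |51.03| = 96.32 + 51.03 = 147.35
2–4: |-30.87| + |72.47| = 30.87 + 72.47 = 103.34
2–5: |-31.69| + |105.18| = 31.69 + 105.18 = 136.87
2–6: |7.48| + |19.65| = 7.48 + 19.65 = 27.13
3–4: |65.45| + |21.44| = 65.45 + 21.44 = 86.89
3–5: |64.63| + |54.15| = 64.63 + 54.15 = 118.78
3–6: |103.80| + |-31.38| = 103.80 + 31.38 = 135.18
4–5: |-0.82| + |32.71| = 0.82 + 32.71 = 33.53
4–6: |38.35| + |-52.82| = 38.35 + 52.82 = 91.17
5–6: |39.17| + |-85.53| = 39.17 + 85.53 = 124.70
Closest pair: 1–5 at 16.58.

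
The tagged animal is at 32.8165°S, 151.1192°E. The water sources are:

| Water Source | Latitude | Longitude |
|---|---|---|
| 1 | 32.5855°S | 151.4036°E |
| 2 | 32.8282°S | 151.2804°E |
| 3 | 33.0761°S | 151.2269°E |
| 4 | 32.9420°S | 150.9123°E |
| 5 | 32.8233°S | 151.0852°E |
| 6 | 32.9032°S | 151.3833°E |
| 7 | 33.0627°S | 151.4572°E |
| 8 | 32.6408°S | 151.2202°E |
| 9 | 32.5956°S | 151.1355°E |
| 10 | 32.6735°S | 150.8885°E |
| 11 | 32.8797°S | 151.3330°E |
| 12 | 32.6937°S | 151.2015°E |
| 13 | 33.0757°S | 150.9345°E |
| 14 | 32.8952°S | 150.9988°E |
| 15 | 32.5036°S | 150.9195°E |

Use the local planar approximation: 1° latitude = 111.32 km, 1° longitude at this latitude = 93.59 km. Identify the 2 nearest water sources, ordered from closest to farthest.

Distances from 32.8165°S, 151.1192°E:
1: 37.0097 km
2: 15.1428 km
3: 30.6061 km
4: 23.8775 km
5: 3.2709 km
6: 26.5346 km
7: 41.8547 km
8: 21.7233 km
9: 24.6379 km
10: 26.8251 km
11: 21.2104 km
12: 15.6907 km
13: 33.6358 km
14: 14.2733 km
15: 39.5295 km
Sorted: 5 (3.2709 km) < 14 (14.2733 km) < 2 (15.1428 km) < 12 (15.6907 km) < …

5, 14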